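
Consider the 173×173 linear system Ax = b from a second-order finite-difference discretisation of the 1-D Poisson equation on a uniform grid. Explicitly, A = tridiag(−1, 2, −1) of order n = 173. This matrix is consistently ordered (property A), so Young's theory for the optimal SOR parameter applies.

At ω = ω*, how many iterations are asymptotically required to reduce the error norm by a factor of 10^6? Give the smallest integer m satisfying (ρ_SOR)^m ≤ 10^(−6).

ρ_J = max_k |cos(kπ/174)| = cos(π/174) = 0.9998370
√(1−ρ_J²) simplifies to sin(π/174) = 0.0180541.
ω* = 2/(1+0.0180541) = 1.9645321
[ρ_SOR] ω* − 1 = 0.9645321.
(0.9645321)^m ≤ 10^{−6}  ⇒  m·ln(0.9645321) ≤ −6·ln10  ⇒  m ≥ 382.572  ⇒  m = 383

m = 383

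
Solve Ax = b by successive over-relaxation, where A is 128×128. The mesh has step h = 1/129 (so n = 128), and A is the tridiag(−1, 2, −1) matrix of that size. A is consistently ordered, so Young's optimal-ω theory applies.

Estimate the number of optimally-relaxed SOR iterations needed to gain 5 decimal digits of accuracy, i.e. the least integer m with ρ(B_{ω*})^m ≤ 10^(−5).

½·tridiag(1,0,1) at n=128: λ_k = cos(kπ/129); max |λ| at k=1 ⇒ ρ_J = cos(π/129) ≈ 0.9997035.
√(1 − cos²(π/129)) = sin(π/129) ≈ 0.0243510.
ω* = 2 / (1 + 0.0243510) = 2 / 1.0243510 ≈ 1.9524558.
ρ(B_{ω*}) = ω*−1 = 0.9524558
(0.9524558)^m ≤ 10^{−5}  ⇒  m·ln(0.9524558) ≤ −5·ln10  ⇒  m ≥ 236.348  ⇒  m = 237

m = 237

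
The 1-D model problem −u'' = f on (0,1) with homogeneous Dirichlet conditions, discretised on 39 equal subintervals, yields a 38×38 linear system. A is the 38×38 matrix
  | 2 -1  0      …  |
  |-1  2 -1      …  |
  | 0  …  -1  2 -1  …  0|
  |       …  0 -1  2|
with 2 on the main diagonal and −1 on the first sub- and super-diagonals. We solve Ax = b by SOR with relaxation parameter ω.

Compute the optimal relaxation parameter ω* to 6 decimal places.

[ρ_J] n=38: ρ(B_J) = cos(π/(n+1)) = cos(π/39) = 0.996757.
√(1−ρ_J²) = |sin(π/39)| = 0.0804666
So ω* = 2/1.0804666 = 1.851052 (Young).
At ω = 1.851052 every |λ(B_ω)| = ω−1, so ρ_SOR = 0.851052.

ω* = 1.851052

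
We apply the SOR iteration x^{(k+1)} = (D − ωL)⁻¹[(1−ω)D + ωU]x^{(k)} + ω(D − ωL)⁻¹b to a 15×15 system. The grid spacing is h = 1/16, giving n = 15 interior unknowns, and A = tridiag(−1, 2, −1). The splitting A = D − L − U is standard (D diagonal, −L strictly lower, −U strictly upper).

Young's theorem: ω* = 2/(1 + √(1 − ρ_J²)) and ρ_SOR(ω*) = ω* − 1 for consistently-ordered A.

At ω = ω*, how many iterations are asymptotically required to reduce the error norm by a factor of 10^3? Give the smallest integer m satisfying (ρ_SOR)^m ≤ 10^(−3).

With n=15, ρ(Jacobi) = cos(π/16) = 0.9807853.
√(1−ρ_J²) = |sin(π/16)| = 0.1950903
Young: ω* = 2/(1+√(1−ρ_J²)) = 2/(1+0.1950903) = 2/1.1950903 = 1.6735137.
[ρ_SOR] ω* − 1 = 0.6735137.
For 3 digits: m = 3·ln10 / (−ln 0.6735137) = 6.90776/0.395247 = 17.477; round up → m = 18.

m = 18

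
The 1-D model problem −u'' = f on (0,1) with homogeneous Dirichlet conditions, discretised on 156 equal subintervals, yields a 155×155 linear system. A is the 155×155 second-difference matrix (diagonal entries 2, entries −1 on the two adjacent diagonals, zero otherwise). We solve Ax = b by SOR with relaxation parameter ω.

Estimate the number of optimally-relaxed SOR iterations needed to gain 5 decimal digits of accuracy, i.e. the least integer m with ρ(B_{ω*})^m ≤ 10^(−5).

m = 286

B_J for the 155×155 system has eigenvalues cos(kπ/156); ρ_J = cos(π/156) = 0.9997972.
1 − cos²(π/156) = sin²(π/156) ⇒ √(1−ρ_J²) = sin(π/156) = 0.0201371.
So ω* = 2/1.0201371 = 1.9605208 (Young).
ρ(B_{ω*}) = ω*−1 = 0.9605208
Need (0.9605208)^m ≤ 10^(−5): m ≥ 5·ln10/|ln 0.9605208| = 11.5129/0.0402796 = 285.825 ⇒ m = 286.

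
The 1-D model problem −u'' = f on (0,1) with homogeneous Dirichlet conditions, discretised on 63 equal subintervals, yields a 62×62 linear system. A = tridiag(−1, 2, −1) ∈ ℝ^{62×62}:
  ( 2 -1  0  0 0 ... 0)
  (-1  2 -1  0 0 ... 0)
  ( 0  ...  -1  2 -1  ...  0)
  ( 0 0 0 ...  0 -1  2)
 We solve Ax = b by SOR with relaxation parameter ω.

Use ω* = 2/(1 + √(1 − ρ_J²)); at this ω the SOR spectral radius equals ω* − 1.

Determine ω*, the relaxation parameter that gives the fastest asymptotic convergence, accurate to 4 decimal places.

With n=62, ρ(Jacobi) = cos(π/63) = 0.9988.
1 − cos²(π/63) = sin²(π/63) ⇒ √(1−ρ_J²) = sin(π/63) = 0.04985.
Then 2/(1+√(1−ρ_J²)) = 2/(1+0.04985); ω* = 2/1.04985 = 1.9050.
Hence ρ(B_{ω*}) = 1.9050 − 1 = 0.9050.

ω* = 1.9050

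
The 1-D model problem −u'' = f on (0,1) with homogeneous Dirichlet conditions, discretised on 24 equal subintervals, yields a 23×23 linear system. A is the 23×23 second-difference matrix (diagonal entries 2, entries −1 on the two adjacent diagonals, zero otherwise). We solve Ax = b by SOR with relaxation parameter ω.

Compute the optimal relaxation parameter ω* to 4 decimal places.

½·tridiag(1,0,1) at n=23: λ_k = cos(kπ/24); max |λ| at k=1 ⇒ ρ_J = cos(π/24) ≈ 0.9914.
root = sin(π/24) = 0.13053  (since 1−cos² = sin²).
Then 2/(1+√(1−ρ_J²)) = 2/(1+0.13053); ω* = 2/1.13053 = 1.7691.
ρ_SOR = ω* − 1 ≈ 0.7691.

ω* = 1.7691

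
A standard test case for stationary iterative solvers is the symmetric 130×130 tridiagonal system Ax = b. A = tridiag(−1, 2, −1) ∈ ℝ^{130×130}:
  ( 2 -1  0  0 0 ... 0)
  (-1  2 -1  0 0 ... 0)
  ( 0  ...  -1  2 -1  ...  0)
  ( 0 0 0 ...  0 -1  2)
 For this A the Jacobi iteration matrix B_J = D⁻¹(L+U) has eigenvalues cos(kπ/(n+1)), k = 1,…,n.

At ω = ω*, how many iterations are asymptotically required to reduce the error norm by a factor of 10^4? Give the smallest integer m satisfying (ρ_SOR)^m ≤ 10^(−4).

spectrum of D⁻¹(L+U) = {cos(kπ/131) : 1≤k≤130}; ρ_J = cos(π/131) = 0.9997125.
1 − cos²(π/131) = sin²(π/131) ⇒ √(1−ρ_J²) = sin(π/131) = 0.0239793.
ω* = 2 / (1 + 0.0239793) = 2 / 1.0239793 ≈ 1.9531645.
[ρ_SOR] ω* − 1 = 0.9531645.
4·ln10 = 9.21034; −ln(0.9531645) = 0.0479678; m = ⌈9.21034/0.0479678⌉ = ⌈192.011⌉ = 193.

m = 193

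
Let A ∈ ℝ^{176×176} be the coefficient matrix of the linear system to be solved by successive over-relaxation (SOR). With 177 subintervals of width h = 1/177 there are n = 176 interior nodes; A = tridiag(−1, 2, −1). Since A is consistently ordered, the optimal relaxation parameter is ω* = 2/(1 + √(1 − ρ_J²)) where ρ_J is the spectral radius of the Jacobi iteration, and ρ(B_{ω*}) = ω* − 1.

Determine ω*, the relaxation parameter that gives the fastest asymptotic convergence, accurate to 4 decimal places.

B_J for the 176×176 system has eigenvalues cos(kπ/177); ρ_J = cos(π/177) = 0.9998.
root = sin(π/177) = 0.01775  (since 1−cos² = sin²).
Then 2/(1+√(1−ρ_J²)) = 2/(1+0.01775); ω* = 2/1.01775 = 1.9651.
Hence ρ(B_{ω*}) = 1.9651 − 1 = 0.9651.

ω* = 1.9651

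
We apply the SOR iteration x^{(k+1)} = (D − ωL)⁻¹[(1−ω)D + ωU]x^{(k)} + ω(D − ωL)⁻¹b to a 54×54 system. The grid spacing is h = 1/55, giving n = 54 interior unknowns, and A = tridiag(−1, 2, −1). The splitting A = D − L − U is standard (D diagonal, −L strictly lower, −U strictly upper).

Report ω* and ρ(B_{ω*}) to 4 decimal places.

½·tridiag(1,0,1) at n=54: λ_k = cos(kπ/55); max |λ| at k=1 ⇒ ρ_J = cos(π/55) ≈ 0.9984.
1 − cos²(π/55) = sin²(π/55) ⇒ √(1−ρ_J²) = sin(π/55) = 0.05709.
ω* = 2/(1 + 0.05709) = 2/1.05709 = 1.8920.
ρ(B_{ω*}) = ω*−1 = 0.8920

ω* = 1.8920, ρ_SOR = 0.8920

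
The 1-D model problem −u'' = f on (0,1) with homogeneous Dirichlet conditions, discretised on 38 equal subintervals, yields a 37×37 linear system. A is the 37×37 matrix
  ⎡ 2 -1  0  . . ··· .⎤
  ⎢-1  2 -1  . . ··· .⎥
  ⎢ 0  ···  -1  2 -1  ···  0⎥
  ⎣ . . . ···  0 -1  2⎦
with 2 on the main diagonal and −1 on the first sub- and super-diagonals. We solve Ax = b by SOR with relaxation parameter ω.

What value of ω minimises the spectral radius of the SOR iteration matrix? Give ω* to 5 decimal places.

ω* = 1.84744

[ρ_J] n=37: ρ(B_J) = cos(π/(n+1)) = cos(π/38) = 0.99658.
√(1−ρ_J²) simplifies to sin(π/38) = 0.082579.
So ω* = 2/1.082579 = 1.84744 (Young).
ρ(B_{ω*}) = ω*−1 = 0.84744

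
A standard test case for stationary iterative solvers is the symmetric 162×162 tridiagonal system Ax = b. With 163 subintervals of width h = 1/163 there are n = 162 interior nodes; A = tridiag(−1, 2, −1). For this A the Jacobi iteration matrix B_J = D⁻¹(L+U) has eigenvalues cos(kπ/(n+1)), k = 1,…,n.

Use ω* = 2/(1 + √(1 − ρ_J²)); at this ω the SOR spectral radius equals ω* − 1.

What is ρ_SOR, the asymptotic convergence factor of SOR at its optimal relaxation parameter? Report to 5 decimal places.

B_J for the 162×162 system has eigenvalues cos(kπ/163); ρ_J = cos(π/163) = 0.99981.
1 − cos²(π/163) = sin²(π/163) ⇒ √(1−ρ_J²) = sin(π/163) = 0.019272.
So ω* = 2/1.019272 = 1.96218 (Young).
[ρ_SOR] ω* − 1 = 0.96218.

ρ_SOR = 0.96218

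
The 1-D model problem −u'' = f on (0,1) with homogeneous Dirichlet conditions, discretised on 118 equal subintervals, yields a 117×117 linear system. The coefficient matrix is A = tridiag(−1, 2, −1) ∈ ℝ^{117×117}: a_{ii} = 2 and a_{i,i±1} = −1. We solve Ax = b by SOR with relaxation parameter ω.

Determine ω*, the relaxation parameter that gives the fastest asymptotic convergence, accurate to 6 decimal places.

ω* = 1.948140

n=117: λ(B_J) = 1 − λ(A)/2 = cos(kπ/118); k=1 gives ρ_J = 0.999646.
√(1 − cos²(π/118)) = sin(π/118) ≈ 0.0266205.
Then 2/(1+√(1−ρ_J²)) = 2/(1+0.0266205); ω* = 2/1.0266205 = 1.948140.
At ω = 1.948140 every |λ(B_ω)| = ω−1, so ρ_SOR = 0.948140.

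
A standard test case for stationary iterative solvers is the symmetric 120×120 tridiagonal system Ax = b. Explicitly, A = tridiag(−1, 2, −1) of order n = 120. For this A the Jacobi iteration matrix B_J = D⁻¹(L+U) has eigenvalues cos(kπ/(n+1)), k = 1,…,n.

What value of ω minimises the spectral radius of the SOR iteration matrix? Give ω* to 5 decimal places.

ω* = 1.94939

With n=120, ρ(Jacobi) = cos(π/121) = 0.99966.
√(1−ρ_J²) simplifies to sin(π/121) = 0.025961.
ω* = 2/(1 + 0.025961) = 2/1.025961 = 1.94939.
ρ_SOR = ω* − 1 = 1.94939 − 1 = 0.94939.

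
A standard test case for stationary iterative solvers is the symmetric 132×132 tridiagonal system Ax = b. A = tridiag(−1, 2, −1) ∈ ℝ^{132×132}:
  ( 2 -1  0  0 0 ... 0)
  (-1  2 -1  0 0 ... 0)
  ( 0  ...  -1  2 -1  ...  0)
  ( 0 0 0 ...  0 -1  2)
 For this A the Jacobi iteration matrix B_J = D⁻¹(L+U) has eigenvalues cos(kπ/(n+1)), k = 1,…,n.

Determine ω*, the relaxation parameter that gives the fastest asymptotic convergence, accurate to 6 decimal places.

ω* = 1.953852

B_J for the 132×132 system has eigenvalues cos(kπ/133); ρ_J = cos(π/133) = 0.999721.
√(1−ρ_J²) = |sin(π/133)| = 0.0236188
Then 2/(1+√(1−ρ_J²)) = 2/(1+0.0236188); ω* = 2/1.0236188 = 1.953852.
ρ_SOR = ω* − 1 = 1.953852 − 1 = 0.953852.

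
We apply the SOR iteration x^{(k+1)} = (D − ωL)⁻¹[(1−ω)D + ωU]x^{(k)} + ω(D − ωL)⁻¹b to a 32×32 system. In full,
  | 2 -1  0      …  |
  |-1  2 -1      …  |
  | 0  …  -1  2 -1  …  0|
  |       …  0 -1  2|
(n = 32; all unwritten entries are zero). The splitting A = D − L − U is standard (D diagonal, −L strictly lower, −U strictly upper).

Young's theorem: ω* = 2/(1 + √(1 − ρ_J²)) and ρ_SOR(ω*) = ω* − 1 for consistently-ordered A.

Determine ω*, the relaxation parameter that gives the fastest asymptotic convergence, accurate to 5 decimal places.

ρ_J = max_k |cos(kπ/33)| = cos(π/33) = 0.99547
√(1−ρ_J²) simplifies to sin(π/33) = 0.095056.
ω* = 2/(1+0.095056) = 1.82639
and ρ(B_{ω*}) = 1.82639 − 1 = 0.82639.

ω* = 1.82639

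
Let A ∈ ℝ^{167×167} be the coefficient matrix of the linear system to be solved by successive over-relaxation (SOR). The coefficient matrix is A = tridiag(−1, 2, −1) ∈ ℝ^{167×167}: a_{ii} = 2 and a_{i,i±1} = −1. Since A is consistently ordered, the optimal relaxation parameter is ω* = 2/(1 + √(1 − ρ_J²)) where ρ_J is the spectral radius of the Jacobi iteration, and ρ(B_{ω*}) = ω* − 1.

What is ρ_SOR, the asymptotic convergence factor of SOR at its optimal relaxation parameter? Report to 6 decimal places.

½·tridiag(1,0,1) at n=167: λ_k = cos(kπ/168); max |λ| at k=1 ⇒ ρ_J = cos(π/168) ≈ 0.999825.
1 − cos²(π/168) = sin²(π/168) ⇒ √(1−ρ_J²) = sin(π/168) = 0.0186989.
ω* = 2 / (1 + 0.0186989) = 2 / 1.0186989 ≈ 1.963289.
At ω = 1.963289 every |λ(B_ω)| = ω−1, so ρ_SOR = 0.963289.

ρ_SOR = 0.963289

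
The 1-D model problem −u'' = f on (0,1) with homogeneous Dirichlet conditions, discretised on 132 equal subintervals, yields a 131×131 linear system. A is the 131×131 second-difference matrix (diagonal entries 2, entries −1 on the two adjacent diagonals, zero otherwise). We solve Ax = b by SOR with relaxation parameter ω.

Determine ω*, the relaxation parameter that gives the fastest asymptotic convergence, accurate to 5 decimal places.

ω* = 1.95351

spectrum of D⁻¹(L+U) = {cos(kπ/132) : 1≤k≤131}; ρ_J = cos(π/132) = 0.99972.
√(1−ρ_J²) simplifies to sin(π/132) = 0.023798.
ω* = 2/(1 + 0.023798) = 2/1.023798 = 1.95351.
Hence ρ(B_{ω*}) = 1.95351 − 1 = 0.95351.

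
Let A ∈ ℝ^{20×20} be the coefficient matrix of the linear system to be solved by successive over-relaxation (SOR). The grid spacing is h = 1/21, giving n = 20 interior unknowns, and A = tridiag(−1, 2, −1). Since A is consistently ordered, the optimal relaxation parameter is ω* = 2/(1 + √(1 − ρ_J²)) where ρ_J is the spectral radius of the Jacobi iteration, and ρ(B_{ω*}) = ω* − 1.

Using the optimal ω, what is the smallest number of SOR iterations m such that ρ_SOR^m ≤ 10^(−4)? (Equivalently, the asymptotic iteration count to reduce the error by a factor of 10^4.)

n=20: λ(B_J) = 1 − λ(A)/2 = cos(kπ/21); k=1 gives ρ_J = 0.9888308.
1 − cos²(π/21) = sin²(π/21) ⇒ √(1−ρ_J²) = sin(π/21) = 0.1490423.
So ω* = 2/1.1490423 = 1.7405800 (Young).
ρ(B_{ω*}) = ω*−1 = 0.7405800
4·ln10 = 9.21034; −ln(0.7405800) = 0.300322; m = ⌈9.21034/0.300322⌉ = ⌈30.668⌉ = 31.

m = 31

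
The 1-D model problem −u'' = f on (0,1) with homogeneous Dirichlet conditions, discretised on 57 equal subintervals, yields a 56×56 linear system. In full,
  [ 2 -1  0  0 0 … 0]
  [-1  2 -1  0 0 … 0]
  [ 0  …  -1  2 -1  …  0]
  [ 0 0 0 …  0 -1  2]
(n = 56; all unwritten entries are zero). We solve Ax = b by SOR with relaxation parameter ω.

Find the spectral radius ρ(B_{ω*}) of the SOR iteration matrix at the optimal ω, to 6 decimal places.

ρ_SOR = 0.895577

With n=56, ρ(Jacobi) = cos(π/57) = 0.998482.
√(1 − cos²(π/57)) = sin(π/57) ≈ 0.0550878.
ω* = 2 / (1 + 0.0550878) = 2 / 1.0550878 ≈ 1.895577.
ρ(B_{ω*}) = ω*−1 = 0.895577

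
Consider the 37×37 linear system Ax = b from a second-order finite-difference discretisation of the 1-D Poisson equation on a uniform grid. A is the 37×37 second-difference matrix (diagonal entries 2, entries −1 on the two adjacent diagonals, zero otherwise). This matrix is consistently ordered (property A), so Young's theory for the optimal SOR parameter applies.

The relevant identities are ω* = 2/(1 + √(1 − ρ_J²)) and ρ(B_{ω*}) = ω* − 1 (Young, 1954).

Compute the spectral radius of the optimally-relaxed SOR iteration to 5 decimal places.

ρ_SOR = 0.84744

With n=37, ρ(Jacobi) = cos(π/38) = 0.99658.
1 − cos²(π/38) = sin²(π/38) ⇒ √(1−ρ_J²) = sin(π/38) = 0.082579.
[ω*] 2 ÷ (1 + 0.082579) = 2 ÷ 1.082579 = 1.84744.
At ω = 1.84744 every |λ(B_ω)| = ω−1, so ρ_SOR = 0.84744.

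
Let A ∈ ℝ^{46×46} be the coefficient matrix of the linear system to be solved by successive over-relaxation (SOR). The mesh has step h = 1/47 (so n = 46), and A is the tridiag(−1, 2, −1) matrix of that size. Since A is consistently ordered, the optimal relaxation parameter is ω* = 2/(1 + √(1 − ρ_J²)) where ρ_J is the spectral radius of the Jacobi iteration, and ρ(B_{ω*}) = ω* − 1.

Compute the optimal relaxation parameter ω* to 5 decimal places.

ω* = 1.87478

n=46: λ(B_J) = 1 − λ(A)/2 = cos(kπ/47); k=1 gives ρ_J = 0.99777.
√(1−ρ_J²) = |sin(π/47)| = 0.066793
Then 2/(1+√(1−ρ_J²)) = 2/(1+0.066793); ω* = 2/1.066793 = 1.87478.
Hence ρ(B_{ω*}) = 1.87478 − 1 = 0.87478.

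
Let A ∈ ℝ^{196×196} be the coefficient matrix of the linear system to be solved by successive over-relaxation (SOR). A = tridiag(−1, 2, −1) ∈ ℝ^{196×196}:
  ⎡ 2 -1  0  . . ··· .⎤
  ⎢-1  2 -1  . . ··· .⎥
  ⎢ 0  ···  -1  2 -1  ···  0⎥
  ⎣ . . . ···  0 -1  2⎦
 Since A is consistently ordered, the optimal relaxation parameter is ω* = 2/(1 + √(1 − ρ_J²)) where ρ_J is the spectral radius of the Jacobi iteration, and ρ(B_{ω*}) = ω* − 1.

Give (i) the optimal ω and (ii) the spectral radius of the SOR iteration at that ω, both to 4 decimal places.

ω* = 1.9686, ρ_SOR = 0.9686

With n=196, ρ(Jacobi) = cos(π/197) = 0.9999.
root = sin(π/197) = 0.01595  (since 1−cos² = sin²).
[ω*] 2 ÷ (1 + 0.01595) = 2 ÷ 1.01595 = 1.9686.
and ρ(B_{ω*}) = 1.9686 − 1 = 0.9686.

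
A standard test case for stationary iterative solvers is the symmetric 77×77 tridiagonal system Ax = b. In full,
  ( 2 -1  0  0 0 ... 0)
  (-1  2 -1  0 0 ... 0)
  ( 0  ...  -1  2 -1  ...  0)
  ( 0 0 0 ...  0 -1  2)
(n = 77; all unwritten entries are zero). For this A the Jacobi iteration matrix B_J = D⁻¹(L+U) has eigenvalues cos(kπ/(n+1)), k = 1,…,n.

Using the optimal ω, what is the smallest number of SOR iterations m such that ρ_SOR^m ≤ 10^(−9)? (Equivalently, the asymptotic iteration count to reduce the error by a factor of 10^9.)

With n=77, ρ(Jacobi) = cos(π/78) = 0.9991890.
√(1 − cos²(π/78)) = sin(π/78) ≈ 0.0402659.
Young: ω* = 2/(1+√(1−ρ_J²)) = 2/(1+0.0402659) = 2/1.0402659 = 1.9225854.
ρ_SOR = ω* − 1 = 1.9225854 − 1 = 0.9225854.
ρ_SOR^m ≤ 10^(−9) ⇔ m ≥ 9·ln10/(−ln 0.9225854) = 20.7233/0.0805753 = 257.192; m = ⌈257.192⌉ = 258.

m = 258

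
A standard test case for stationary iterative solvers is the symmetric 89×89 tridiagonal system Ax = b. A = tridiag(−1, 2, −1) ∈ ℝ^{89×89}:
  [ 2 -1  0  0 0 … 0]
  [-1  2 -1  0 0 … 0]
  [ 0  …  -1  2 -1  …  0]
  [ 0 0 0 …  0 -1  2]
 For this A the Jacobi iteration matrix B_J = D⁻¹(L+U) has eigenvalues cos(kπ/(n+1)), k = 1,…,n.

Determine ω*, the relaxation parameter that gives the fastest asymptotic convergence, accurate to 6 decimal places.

½·tridiag(1,0,1) at n=89: λ_k = cos(kπ/90); max |λ| at k=1 ⇒ ρ_J = cos(π/90) ≈ 0.999391.
√(1−ρ_J²) = |sin(π/90)| = 0.0348995
Then 2/(1+√(1−ρ_J²)) = 2/(1+0.0348995); ω* = 2/1.0348995 = 1.932555.
Hence ρ(B_{ω*}) = 1.932555 − 1 = 0.932555.

ω* = 1.932555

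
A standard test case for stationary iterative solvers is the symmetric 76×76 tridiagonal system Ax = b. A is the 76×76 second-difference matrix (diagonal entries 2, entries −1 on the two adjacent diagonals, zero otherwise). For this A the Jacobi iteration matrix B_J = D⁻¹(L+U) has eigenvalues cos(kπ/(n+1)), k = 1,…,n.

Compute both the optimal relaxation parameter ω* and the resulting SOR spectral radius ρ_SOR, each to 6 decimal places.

ω* = 1.921620, ρ_SOR = 0.921620

[ρ_J] n=76: ρ(B_J) = cos(π/(n+1)) = cos(π/77) = 0.999168.
√(1−ρ_J²) = |sin(π/77)| = 0.0407886
ω* = 2/(1 + 0.0407886) = 2/1.0407886 = 1.921620.
ρ_SOR = ω* − 1 ≈ 0.921620.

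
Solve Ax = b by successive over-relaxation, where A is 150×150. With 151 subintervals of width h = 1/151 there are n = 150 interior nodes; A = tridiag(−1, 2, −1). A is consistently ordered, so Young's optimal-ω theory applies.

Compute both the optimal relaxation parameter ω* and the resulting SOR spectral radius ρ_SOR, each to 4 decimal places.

n=150: λ(B_J) = 1 − λ(A)/2 = cos(kπ/151); k=1 gives ρ_J = 0.9998.
√(1−ρ_J²) simplifies to sin(π/151) = 0.02080.
[ω*] 2 ÷ (1 + 0.02080) = 2 ÷ 1.02080 = 1.9592.
ρ(B_{ω*}) = ω*−1 = 0.9592

ω* = 1.9592, ρ_SOR = 0.9592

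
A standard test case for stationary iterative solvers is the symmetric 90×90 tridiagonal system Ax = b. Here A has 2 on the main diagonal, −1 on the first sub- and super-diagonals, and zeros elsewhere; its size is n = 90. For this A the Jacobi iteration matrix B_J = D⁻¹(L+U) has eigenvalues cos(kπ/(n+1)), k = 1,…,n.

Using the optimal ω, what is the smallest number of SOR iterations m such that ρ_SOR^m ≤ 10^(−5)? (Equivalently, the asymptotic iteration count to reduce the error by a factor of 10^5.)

m = 167

B_J for the 90×90 system has eigenvalues cos(kπ/91); ρ_J = cos(π/91) = 0.9994041.
1 − cos²(π/91) = sin²(π/91) ⇒ √(1−ρ_J²) = sin(π/91) = 0.0345161.
[ω*] 2 ÷ (1 + 0.0345161) = 2 ÷ 1.0345161 = 1.9332710.
ρ(B_{ω*}) = ω*−1 = 0.9332710
For 5 digits: m = 5·ln10 / (−ln 0.9332710) = 11.5129/0.0690597 = 166.709; round up → m = 167.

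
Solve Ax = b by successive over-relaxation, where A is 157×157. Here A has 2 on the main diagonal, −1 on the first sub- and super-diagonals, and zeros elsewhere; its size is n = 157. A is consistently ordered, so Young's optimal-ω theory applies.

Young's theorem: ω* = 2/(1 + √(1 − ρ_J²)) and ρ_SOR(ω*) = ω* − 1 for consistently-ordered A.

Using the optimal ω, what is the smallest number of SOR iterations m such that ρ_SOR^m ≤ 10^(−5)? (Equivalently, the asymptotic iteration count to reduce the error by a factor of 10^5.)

n=157: λ(B_J) = 1 − λ(A)/2 = cos(kπ/158); k=1 gives ρ_J = 0.9998023.
√(1 − cos²(π/158)) = sin(π/158) ≈ 0.0198822.
Young: ω* = 2/(1+√(1−ρ_J²)) = 2/(1+0.0198822) = 2/1.0198822 = 1.9610108.
and ρ(B_{ω*}) = 1.9610108 − 1 = 0.9610108.
ρ_SOR^m ≤ 10^(−5) ⇔ m ≥ 5·ln10/(−ln 0.9610108) = 11.5129/0.0397696 = 289.490; m = ⌈289.490⌉ = 290.

m = 290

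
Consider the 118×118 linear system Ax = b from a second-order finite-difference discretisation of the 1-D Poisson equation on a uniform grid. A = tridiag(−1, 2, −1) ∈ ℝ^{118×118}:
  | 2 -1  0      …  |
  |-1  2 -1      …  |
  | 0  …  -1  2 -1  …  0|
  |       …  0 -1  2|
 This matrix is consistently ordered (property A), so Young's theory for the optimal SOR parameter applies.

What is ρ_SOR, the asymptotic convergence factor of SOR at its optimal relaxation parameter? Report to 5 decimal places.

With n=118, ρ(Jacobi) = cos(π/119) = 0.99965.
√(1 − cos²(π/119)) = sin(π/119) ≈ 0.026397.
Young: ω* = 2/(1+√(1−ρ_J²)) = 2/(1+0.026397) = 2/1.026397 = 1.94856.
and ρ(B_{ω*}) = 1.94856 − 1 = 0.94856.

ρ_SOR = 0.94856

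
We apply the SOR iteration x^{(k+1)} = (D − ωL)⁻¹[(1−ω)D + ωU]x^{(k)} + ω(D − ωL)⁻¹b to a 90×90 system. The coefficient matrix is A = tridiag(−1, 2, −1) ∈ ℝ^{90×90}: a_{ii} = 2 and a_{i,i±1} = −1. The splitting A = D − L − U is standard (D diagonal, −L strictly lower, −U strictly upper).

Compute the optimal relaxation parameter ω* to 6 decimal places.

ω* = 1.933271

B_J for the 90×90 system has eigenvalues cos(kπ/91); ρ_J = cos(π/91) = 0.999404.
√(1−ρ_J²) simplifies to sin(π/91) = 0.0345161.
So ω* = 2/1.0345161 = 1.933271 (Young).
[ρ_SOR] ω* − 1 = 0.933271.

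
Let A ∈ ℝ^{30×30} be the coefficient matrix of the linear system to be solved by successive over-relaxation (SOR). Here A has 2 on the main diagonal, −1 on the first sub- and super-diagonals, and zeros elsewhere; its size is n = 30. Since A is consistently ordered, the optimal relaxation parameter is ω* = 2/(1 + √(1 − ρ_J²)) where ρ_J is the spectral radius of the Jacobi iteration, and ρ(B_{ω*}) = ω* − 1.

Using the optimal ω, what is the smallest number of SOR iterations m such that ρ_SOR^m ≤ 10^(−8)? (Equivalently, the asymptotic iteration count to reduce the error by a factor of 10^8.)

With n=30, ρ(Jacobi) = cos(π/31) = 0.9948693.
root = sin(π/31) = 0.1011683  (since 1−cos² = sin²).
ω* = 2 / (1 + 0.1011683) = 2 / 1.1011683 ≈ 1.8162528.
At ω = 1.8162528 every |λ(B_ω)| = ω−1, so ρ_SOR = 0.8162528.
Need (0.8162528)^m ≤ 10^(−8): m ≥ 8·ln10/|ln 0.8162528| = 18.4207/0.203031 = 90.729 ⇒ m = 91.

m = 91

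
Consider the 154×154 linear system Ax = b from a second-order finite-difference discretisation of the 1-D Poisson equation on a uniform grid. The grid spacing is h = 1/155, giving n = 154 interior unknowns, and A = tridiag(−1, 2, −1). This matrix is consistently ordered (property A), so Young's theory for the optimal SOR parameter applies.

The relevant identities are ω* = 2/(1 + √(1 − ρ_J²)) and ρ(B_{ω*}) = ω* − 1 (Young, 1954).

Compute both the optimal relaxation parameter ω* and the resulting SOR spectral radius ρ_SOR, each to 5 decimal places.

n=154: λ(B_J) = 1 − λ(A)/2 = cos(kπ/155); k=1 gives ρ_J = 0.99979.
root = sin(π/155) = 0.020267  (since 1−cos² = sin²).
Then 2/(1+√(1−ρ_J²)) = 2/(1+0.020267); ω* = 2/1.020267 = 1.96027.
At ω = 1.96027 every |λ(B_ω)| = ω−1, so ρ_SOR = 0.96027.

ω* = 1.96027, ρ_SOR = 0.96027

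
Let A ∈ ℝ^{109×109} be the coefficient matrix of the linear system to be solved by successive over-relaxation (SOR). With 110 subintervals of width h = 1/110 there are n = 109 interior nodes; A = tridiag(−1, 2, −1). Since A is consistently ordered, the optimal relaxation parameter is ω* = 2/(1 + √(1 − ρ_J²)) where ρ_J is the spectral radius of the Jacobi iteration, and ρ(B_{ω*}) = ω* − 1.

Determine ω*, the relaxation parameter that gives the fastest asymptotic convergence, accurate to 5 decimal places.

ω* = 1.94447

ρ_J = max_k |cos(kπ/110)| = cos(π/110) = 0.99959
root = sin(π/110) = 0.028556  (since 1−cos² = sin²).
ω* = 2/(1 + 0.028556) = 2/1.028556 = 1.94447.
At ω = 1.94447 every |λ(B_ω)| = ω−1, so ρ_SOR = 0.94447.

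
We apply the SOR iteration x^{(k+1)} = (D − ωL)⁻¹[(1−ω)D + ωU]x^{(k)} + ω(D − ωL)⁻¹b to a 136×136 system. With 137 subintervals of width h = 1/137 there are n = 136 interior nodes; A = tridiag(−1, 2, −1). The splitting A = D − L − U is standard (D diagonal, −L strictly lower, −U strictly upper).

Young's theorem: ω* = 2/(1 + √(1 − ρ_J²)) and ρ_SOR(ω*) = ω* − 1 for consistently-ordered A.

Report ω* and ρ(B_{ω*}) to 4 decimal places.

[ρ_J] n=136: ρ(B_J) = cos(π/(n+1)) = cos(π/137) = 0.9997.
√(1−ρ_J²) = |sin(π/137)| = 0.02293
Young: ω* = 2/(1+√(1−ρ_J²)) = 2/(1+0.02293) = 2/1.02293 = 1.9552.
and ρ(B_{ω*}) = 1.9552 − 1 = 0.9552.

ω* = 1.9552, ρ_SOR = 0.9552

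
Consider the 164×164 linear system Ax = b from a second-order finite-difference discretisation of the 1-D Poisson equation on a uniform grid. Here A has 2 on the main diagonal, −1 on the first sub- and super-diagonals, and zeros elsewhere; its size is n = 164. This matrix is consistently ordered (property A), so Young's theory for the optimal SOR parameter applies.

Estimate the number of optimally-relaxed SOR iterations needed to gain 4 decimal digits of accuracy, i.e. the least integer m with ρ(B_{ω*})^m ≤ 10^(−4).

m = 242

n=164: λ(B_J) = 1 − λ(A)/2 = cos(kπ/165); k=1 gives ρ_J = 0.9998187.
√(1−ρ_J²) simplifies to sin(π/165) = 0.0190388.
ω* = 2/(1+0.0190388) = 1.9626338
and ρ(B_{ω*}) = 1.9626338 − 1 = 0.9626338.
m ≥ 4·ln10 / (−ln 0.9626338) = 241.854; smallest integer m = 242.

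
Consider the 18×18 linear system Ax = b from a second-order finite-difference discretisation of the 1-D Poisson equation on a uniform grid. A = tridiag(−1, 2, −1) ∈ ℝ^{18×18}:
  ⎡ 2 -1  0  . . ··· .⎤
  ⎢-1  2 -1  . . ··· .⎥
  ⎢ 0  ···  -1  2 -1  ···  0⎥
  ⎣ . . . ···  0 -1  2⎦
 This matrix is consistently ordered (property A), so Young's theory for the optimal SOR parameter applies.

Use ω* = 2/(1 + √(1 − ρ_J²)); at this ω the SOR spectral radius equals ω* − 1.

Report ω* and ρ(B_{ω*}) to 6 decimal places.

[ρ_J] n=18: ρ(B_J) = cos(π/(n+1)) = cos(π/19) = 0.986361.
√(1−ρ_J²) simplifies to sin(π/19) = 0.1645946.
ω* = 2/(1+0.1645946) = 1.717336
ρ_SOR = ω* − 1 ≈ 0.717336.

ω* = 1.717336, ρ_SOR = 0.717336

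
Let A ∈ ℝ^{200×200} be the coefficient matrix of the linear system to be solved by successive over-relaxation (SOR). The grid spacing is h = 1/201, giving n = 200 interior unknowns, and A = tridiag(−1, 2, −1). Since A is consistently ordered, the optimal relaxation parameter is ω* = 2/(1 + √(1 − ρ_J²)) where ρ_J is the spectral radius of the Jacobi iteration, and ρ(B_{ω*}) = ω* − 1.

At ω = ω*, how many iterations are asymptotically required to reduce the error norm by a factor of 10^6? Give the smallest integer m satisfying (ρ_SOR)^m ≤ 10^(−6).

m = 442

[ρ_J] n=200: ρ(B_J) = cos(π/(n+1)) = cos(π/201) = 0.9998779.
root = sin(π/201) = 0.0156292  (since 1−cos² = sin²).
[ω*] 2 ÷ (1 + 0.0156292) = 2 ÷ 1.0156292 = 1.9692226.
ρ(B_{ω*}) = ω*−1 = 0.9692226
ρ_SOR^m ≤ 10^(−6) ⇔ m ≥ 6·ln10/(−ln 0.9692226) = 13.8155/0.031261 = 441.940; m = ⌈441.940⌉ = 442.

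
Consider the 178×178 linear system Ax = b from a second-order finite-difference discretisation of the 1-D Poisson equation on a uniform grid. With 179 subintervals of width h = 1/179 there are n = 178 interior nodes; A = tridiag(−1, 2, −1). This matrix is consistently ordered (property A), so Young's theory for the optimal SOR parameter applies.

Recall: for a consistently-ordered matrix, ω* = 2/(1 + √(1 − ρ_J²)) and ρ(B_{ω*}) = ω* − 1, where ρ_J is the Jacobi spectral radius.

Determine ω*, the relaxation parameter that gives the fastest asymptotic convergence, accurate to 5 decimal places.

ρ_J = max_k |cos(kπ/179)| = cos(π/179) = 0.99985
√(1−ρ_J²) simplifies to sin(π/179) = 0.017550.
ω* = 2/(1 + 0.017550) = 2/1.017550 = 1.96551.
At ω = 1.96551 every |λ(B_ω)| = ω−1, so ρ_SOR = 0.96551.

ω* = 1.96551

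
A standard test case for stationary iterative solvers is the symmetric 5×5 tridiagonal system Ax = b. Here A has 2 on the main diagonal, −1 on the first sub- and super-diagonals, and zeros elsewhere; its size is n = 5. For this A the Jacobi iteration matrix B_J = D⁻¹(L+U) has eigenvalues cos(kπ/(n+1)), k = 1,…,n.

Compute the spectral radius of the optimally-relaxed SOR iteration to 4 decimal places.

ρ_SOR = 0.3333

½·tridiag(1,0,1) at n=5: λ_k = cos(kπ/6); max |λ| at k=1 ⇒ ρ_J = cos(π/6) ≈ 0.8660.
root = sin(π/6) = 0.50000  (since 1−cos² = sin²).
Then 2/(1+√(1−ρ_J²)) = 2/(1+0.50000); ω* = 2/1.50000 = 1.3333.
[ρ_SOR] ω* − 1 = 0.3333.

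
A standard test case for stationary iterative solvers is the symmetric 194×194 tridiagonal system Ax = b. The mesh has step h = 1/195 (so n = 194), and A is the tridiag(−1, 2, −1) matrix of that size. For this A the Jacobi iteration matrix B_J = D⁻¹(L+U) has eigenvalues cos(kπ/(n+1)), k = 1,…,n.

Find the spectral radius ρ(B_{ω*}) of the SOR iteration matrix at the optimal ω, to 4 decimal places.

With n=194, ρ(Jacobi) = cos(π/195) = 0.9999.
root = sin(π/195) = 0.01611  (since 1−cos² = sin²).
ω* = 2/(1+0.01611) = 1.9683
ρ_SOR = ω* − 1 ≈ 0.9683.

ρ_SOR = 0.9683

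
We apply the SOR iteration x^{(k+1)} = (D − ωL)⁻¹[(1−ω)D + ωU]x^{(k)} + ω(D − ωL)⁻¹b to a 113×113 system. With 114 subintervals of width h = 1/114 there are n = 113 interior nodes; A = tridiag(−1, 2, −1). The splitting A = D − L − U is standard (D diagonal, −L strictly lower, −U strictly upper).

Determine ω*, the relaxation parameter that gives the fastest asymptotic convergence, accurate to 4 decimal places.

B_J for the 113×113 system has eigenvalues cos(kπ/114); ρ_J = cos(π/114) = 0.9996.
√(1−ρ_J²) = |sin(π/114)| = 0.02755
Then 2/(1+√(1−ρ_J²)) = 2/(1+0.02755); ω* = 2/1.02755 = 1.9464.
ρ_SOR = ω* − 1 = 1.9464 − 1 = 0.9464.

ω* = 1.9464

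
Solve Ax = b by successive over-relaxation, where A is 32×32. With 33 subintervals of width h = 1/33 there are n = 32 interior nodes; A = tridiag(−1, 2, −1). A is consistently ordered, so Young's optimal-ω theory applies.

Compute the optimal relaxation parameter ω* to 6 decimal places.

½·tridiag(1,0,1) at n=32: λ_k = cos(kπ/33); max |λ| at k=1 ⇒ ρ_J = cos(π/33) ≈ 0.995472.
root = sin(π/33) = 0.0950560  (since 1−cos² = sin²).
[ω*] 2 ÷ (1 + 0.0950560) = 2 ÷ 1.0950560 = 1.826391.
[ρ_SOR] ω* − 1 = 0.826391.

ω* = 1.826391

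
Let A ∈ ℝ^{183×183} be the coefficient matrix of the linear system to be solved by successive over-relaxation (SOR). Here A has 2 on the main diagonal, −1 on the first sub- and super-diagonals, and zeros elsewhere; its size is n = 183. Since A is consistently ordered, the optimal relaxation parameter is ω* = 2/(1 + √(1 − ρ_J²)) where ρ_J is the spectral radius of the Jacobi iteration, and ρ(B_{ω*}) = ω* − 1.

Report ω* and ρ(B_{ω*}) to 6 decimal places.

ω* = 1.966427, ρ_SOR = 0.966427

½·tridiag(1,0,1) at n=183: λ_k = cos(kπ/184); max |λ| at k=1 ⇒ ρ_J = cos(π/184) ≈ 0.999854.
root = sin(π/184) = 0.0170730  (since 1−cos² = sin²).
ω* = 2/(1+0.0170730) = 1.966427
ρ_SOR = ω* − 1 ≈ 0.966427.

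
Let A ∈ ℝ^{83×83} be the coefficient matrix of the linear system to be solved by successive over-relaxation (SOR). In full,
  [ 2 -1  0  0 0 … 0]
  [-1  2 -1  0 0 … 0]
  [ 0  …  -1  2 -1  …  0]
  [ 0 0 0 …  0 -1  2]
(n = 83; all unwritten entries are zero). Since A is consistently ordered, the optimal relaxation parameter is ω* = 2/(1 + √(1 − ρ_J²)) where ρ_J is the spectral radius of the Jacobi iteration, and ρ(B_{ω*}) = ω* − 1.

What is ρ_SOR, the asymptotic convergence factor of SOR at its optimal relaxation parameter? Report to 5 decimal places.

ρ_SOR = 0.92791

ρ_J = max_k |cos(kπ/84)| = cos(π/84) = 0.99930
1 − cos²(π/84) = sin²(π/84) ⇒ √(1−ρ_J²) = sin(π/84) = 0.037391.
[ω*] 2 ÷ (1 + 0.037391) = 2 ÷ 1.037391 = 1.92791.
ρ_SOR = ω* − 1 ≈ 0.92791.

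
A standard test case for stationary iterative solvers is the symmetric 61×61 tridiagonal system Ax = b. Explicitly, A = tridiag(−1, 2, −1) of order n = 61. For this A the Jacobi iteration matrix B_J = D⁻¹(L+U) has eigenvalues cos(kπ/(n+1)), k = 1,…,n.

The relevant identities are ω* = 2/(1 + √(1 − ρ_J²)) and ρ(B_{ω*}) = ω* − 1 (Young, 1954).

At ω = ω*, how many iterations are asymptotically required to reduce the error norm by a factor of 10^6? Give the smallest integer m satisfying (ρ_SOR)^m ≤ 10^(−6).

½·tridiag(1,0,1) at n=61: λ_k = cos(kπ/62); max |λ| at k=1 ⇒ ρ_J = cos(π/62) ≈ 0.9987165.
1 − cos²(π/62) = sin²(π/62) ⇒ √(1−ρ_J²) = sin(π/62) = 0.0506492.
ω* = 2/(1 + 0.0506492) = 2/1.0506492 = 1.9035849.
[ρ_SOR] ω* − 1 = 0.9035849.
m ≥ 6·ln10 / (−ln 0.9035849) = 136.268; smallest integer m = 137.

m = 137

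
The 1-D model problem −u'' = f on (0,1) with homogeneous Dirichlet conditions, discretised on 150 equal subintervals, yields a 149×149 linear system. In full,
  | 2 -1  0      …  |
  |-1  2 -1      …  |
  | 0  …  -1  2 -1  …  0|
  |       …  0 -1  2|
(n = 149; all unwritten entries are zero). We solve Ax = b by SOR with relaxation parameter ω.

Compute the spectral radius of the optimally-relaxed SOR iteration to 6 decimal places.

ρ_SOR = 0.958974

n=149: λ(B_J) = 1 − λ(A)/2 = cos(kπ/150); k=1 gives ρ_J = 0.999781.
√(1−ρ_J²) simplifies to sin(π/150) = 0.0209424.
Then 2/(1+√(1−ρ_J²)) = 2/(1+0.0209424); ω* = 2/1.0209424 = 1.958974.
and ρ(B_{ω*}) = 1.958974 − 1 = 0.958974.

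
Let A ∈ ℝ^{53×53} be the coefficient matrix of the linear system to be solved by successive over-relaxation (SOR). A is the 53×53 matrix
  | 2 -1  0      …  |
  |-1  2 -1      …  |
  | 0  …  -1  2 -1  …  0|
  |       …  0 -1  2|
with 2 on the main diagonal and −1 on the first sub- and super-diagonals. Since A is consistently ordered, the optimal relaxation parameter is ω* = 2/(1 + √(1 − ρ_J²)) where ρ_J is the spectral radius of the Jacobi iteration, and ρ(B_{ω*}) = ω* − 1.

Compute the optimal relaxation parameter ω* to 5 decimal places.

ω* = 1.89010

n=53: λ(B_J) = 1 − λ(A)/2 = cos(kπ/54); k=1 gives ρ_J = 0.99831.
√(1−ρ_J²) = |sin(π/54)| = 0.058145
So ω* = 2/1.058145 = 1.89010 (Young).
[ρ_SOR] ω* − 1 = 0.89010.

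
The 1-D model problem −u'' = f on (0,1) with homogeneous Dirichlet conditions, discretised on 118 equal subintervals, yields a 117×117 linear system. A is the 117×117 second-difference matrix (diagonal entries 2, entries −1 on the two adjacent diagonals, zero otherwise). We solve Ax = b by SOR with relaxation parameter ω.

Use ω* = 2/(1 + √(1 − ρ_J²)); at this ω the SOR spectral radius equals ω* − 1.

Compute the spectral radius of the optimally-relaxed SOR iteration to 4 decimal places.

ρ_SOR = 0.9481

ρ_J = max_k |cos(kπ/118)| = cos(π/118) = 0.9996
√(1 − cos²(π/118)) = sin(π/118) ≈ 0.02662.
ω* = 2 / (1 + 0.02662) = 2 / 1.02662 ≈ 1.9481.
[ρ_SOR] ω* − 1 = 0.9481.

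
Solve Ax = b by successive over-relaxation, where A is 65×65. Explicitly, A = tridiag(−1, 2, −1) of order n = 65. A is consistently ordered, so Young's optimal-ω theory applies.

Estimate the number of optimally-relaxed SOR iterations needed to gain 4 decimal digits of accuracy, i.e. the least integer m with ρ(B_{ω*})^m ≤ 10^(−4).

B_J for the 65×65 system has eigenvalues cos(kπ/66); ρ_J = cos(π/66) = 0.9988673.
√(1−ρ_J²) = |sin(π/66)| = 0.0475819
So ω* = 2/1.0475819 = 1.9091586 (Young).
and ρ(B_{ω*}) = 1.9091586 − 1 = 0.9091586.
For 4 digits: m = 4·ln10 / (−ln 0.9091586) = 9.21034/0.0952357 = 96.711; round up → m = 97.

m = 97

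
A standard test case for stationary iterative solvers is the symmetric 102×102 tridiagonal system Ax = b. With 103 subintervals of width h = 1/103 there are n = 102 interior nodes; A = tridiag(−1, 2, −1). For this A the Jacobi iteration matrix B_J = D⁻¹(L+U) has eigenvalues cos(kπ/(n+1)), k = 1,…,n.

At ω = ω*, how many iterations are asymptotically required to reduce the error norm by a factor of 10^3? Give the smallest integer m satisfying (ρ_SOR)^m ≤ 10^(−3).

½·tridiag(1,0,1) at n=102: λ_k = cos(kπ/103); max |λ| at k=1 ⇒ ρ_J = cos(π/103) ≈ 0.9995349.
root = sin(π/103) = 0.0304962  (since 1−cos² = sin²).
Then 2/(1+√(1−ρ_J²)) = 2/(1+0.0304962); ω* = 2/1.0304962 = 1.9408126.
[ρ_SOR] ω* − 1 = 0.9408126.
(0.9408126)^m ≤ 10^{−3}  ⇒  m·ln(0.9408126) ≤ −3·ln10  ⇒  m ≥ 113.221  ⇒  m = 114

m = 114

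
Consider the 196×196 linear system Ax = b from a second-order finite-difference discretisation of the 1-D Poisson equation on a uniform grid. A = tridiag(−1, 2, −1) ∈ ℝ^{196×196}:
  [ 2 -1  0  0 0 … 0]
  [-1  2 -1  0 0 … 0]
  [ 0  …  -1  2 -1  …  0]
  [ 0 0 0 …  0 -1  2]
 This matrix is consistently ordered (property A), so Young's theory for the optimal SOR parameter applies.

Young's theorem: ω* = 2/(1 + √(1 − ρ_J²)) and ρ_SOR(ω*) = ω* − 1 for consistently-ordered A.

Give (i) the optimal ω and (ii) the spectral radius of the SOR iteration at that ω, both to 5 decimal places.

ω* = 1.96861, ρ_SOR = 0.96861

B_J for the 196×196 system has eigenvalues cos(kπ/197); ρ_J = cos(π/197) = 0.99987.
√(1−ρ_J²) = |sin(π/197)| = 0.015946
Young: ω* = 2/(1+√(1−ρ_J²)) = 2/(1+0.015946) = 2/1.015946 = 1.96861.
At ω = 1.96861 every |λ(B_ω)| = ω−1, so ρ_SOR = 0.96861.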